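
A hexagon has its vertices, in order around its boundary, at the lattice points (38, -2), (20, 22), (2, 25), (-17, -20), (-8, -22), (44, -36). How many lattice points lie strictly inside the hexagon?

2227

By the shoelace formula, twice the signed area is |[38·22 − 20·(-2)] + [20·25 − 2·22] + [2·(-20) − (-17)·25] + [(-17)·(-22) − (-8)·(-20)] + [(-8)·(-36) − 44·(-22)] + [44·(-2) − 38·(-36)]| = 4467, so the area is 4467/2.
The number of boundary lattice points is Σ gcd(|Δx|,|Δy|) = gcd(18,24) + gcd(18,3) + gcd(19,45) + gcd(9,2) + gcd(52,14) + gcd(6,34) = 6+3+1+1+2+2 = 15.
By Pick's theorem A = I + B/2 − 1, so I = 4467/2 − 15/2 + 1 = 2227.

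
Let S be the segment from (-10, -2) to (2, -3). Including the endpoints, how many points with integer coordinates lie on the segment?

The number of lattice points on a segment between lattice points is gcd(|Δx|,|Δy|) + 1 = gcd(12,1) + 1 = 1 + 1 = 2.

2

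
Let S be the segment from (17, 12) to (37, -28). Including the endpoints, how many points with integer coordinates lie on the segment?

The number of lattice points on a segment between lattice points is gcd(|Δx|,|Δy|) + 1 = gcd(20,40) + 1 = 20 + 1 = 21.

21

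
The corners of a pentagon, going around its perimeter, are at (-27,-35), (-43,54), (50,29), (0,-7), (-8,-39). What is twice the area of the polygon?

8089

Using the shoelace formula, 2A = |((-27)·54 − (-43)·(-35)) + ((-43)·29 − 50·54) + (50·(-7) − 0·29) + (0·(-39) − (-8)·(-7)) + ((-8)·(-35) − (-27)·(-39))| = 8089, so the area is 8089/2.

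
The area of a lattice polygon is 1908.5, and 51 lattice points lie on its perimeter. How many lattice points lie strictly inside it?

Pick's theorem A = I + B/2 − 1 rearranges to I = A − B/2 + 1 = 1908.5 − 51/2 + 1 = 1884.

1884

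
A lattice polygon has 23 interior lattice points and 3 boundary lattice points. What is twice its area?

47

Pick's theorem states A = I + B/2 − 1, so A = 23 + 3/2 − 1 = 47/2.
Hence 2A = 47.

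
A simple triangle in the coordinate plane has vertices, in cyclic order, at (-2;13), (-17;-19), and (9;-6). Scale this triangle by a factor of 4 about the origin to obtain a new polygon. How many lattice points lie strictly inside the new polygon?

5067

The shoelace formula gives twice the area as |((-2)·(-19) − (-17)·13) + ((-17)·(-6) − 9·(-19)) + (9·13 − (-2)·(-6))| = 637, so the area is 318.5.
The number of boundary lattice points is Σ gcd(|Δx|,|Δy|) = gcd(15,32) + gcd(26,13) + gcd(11,19) = 1+13+1 = 15.
Scaling by 4 multiplies the area by 4² = 16 (so the new area is 5096) and multiplies the boundary lattice-point count by 4, giving 60.
By Pick's theorem, the interior count of the dilated polygon is 5096 − 60/2 + 1 = 5067.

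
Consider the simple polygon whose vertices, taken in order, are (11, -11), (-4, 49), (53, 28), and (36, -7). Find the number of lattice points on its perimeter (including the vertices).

Summing gcd(|Δx|,|Δy|) over the edges gives the boundary count: gcd(15,60) + gcd(57,21) + gcd(17,35) + gcd(25,4) = 15+3+1+1 = 20.

20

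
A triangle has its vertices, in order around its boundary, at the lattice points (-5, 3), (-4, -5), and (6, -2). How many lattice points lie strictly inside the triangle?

By the shoelace formula, twice the signed area is |[(-5)·(-5) − (-4)·3] + [(-4)·(-2) − 6·(-5)] + [6·3 − (-5)·(-2)]| = 83, so the area is 41.5.
The number of boundary lattice points is Σ gcd(|Δx|,|Δy|) = gcd(1,8) + gcd(10,3) + gcd(11,5) = 1+1+1 = 3.
By Pick's theorem A = I + B/2 − 1, so I = 41.5 − 3/2 + 1 = 41.

41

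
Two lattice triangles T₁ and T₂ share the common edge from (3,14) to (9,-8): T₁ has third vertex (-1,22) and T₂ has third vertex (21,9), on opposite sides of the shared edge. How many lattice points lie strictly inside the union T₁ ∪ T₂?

196

The union is the simple quadrilateral with vertices (3,14), (-1,22), (9,-8), (21,9) in order.
Using the shoelace formula, 2A = |[3·22 − (-1)·14] + [(-1)·(-8) − 9·22] + [9·9 − 21·(-8)] + [21·14 − 3·9]| = 406, so the area is 203.
Summing gcd(|Δx|,|Δy|) over the edges gives the boundary count: gcd(4,8) + gcd(10,30) + gcd(12,17) + gcd(18,5) = 4+10+1+1 = 16.
By Pick's theorem I = A − B/2 + 1 = 203 − 16/2 + 1 = 196.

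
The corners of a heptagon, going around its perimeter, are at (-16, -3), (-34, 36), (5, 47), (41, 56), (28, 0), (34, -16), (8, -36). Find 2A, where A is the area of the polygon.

By the shoelace formula, twice the signed area is |[(-16)·36 − (-34)·(-3)] + [(-34)·47 − 5·36] + [5·56 − 41·47] + [41·0 − 28·56] + [28·(-16) − 34·0] + [34·(-36) − 8·(-16)] + [8·(-3) − (-16)·(-36)]| = 7815, so the area is 3907.5.

7815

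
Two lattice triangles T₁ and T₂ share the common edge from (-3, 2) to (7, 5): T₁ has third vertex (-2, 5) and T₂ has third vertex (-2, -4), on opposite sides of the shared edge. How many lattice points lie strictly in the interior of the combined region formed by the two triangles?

36

The union is the simple quadrilateral with vertices (-3, 2), (-2, 5), (7, 5), (-2, -4) in order.
Using the shoelace formula, 2A = |[(-3)·5 − (-2)·2] + [(-2)·5 − 7·5] + [7·(-4) − (-2)·5] + [(-2)·2 − (-3)·(-4)]| = 90, so the area is 45.
Summing gcd(|Δx|,|Δy|) over the edges gives the boundary count: gcd(1,3) + gcd(9,0) + gcd(9,9) + gcd(1,6) = 1+9+9+1 = 20.
By Pick's theorem I = A − B/2 + 1 = 45 − 20/2 + 1 = 36.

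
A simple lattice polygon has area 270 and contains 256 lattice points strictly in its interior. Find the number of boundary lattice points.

Pick's theorem gives A = I + B/2 − 1, so B = 2(A − I + 1) = 2(270 − 256 + 1) = 30.

30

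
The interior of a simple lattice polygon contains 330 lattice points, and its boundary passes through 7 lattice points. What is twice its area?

Pick's theorem states A = I + B/2 − 1, so A = 330 + 7/2 − 1 = 665/2.
Hence 2A = 665.

665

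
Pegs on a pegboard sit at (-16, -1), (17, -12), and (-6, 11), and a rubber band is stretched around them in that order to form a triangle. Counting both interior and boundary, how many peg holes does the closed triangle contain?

The shoelace formula gives twice the area as |[(-16)·(-12) − 17·(-1)] + [17·11 − (-6)·(-12)] + [(-6)·(-1) − (-16)·11]| = 506, so the area is 253.
Along each edge there are gcd(|Δx|,|Δy|)+1 lattice points, so counting each shared vertex once the boundary has gcd(33,11) + gcd(23,23) + gcd(10,12) = 11+23+2 = 36.
Pick's theorem gives I = A − B/2 + 1 = 253 − 36/2 + 1 = 236, so the closed region contains I + B = 236 + 36 = 272 lattice points.

272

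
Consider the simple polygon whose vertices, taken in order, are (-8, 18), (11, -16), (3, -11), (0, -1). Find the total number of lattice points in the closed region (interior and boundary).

By the shoelace formula, twice the signed area is |((-8)·(-16) − 11·18) + (11·(-11) − 3·(-16)) + (3·(-1) − 0·(-11)) + (0·18 − (-8)·(-1))| = 154, so the area is 77.
The number of boundary lattice points is Σ gcd(|Δx|,|Δy|) = gcd(19,34) + gcd(8,5) + gcd(3,10) + gcd(8,19) = 1+1+1+1 = 4.
Pick's theorem gives I = A − B/2 + 1 = 77 − 4/2 + 1 = 76, so the closed region contains I + B = 76 + 4 = 80 lattice points.

80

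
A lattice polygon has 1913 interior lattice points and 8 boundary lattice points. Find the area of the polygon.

1916

By Pick's theorem, A = I + B/2 − 1 = 1913 + 8/2 − 1 = 1916.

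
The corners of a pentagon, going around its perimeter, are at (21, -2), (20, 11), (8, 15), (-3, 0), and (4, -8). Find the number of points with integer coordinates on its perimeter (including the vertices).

8

Along each edge there are gcd(|Δx|,|Δy|)+1 lattice points, so counting each shared vertex once the boundary has gcd(1,13) + gcd(12,4) + gcd(11,15) + gcd(7,8) + gcd(17,6) = 1+4+1+1+1 = 8.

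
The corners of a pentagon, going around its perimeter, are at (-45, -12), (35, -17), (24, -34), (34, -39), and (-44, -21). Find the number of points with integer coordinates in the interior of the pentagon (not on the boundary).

1104

Using the shoelace formula, 2A = |((-45)·(-17) − 35·(-12)) + (35·(-34) − 24·(-17)) + (24·(-39) − 34·(-34)) + (34·(-21) − (-44)·(-39)) + ((-44)·(-12) − (-45)·(-21))| = 2224, so the area is 1112.
Along each edge there are gcd(|Δx|,|Δy|)+1 lattice points, so counting each shared vertex once the boundary has gcd(80,5) + gcd(11,17) + gcd(10,5) + gcd(78,18) + gcd(1,9) = 5+1+5+6+1 = 18.
Pick's theorem gives I = A − B/2 + 1 = 1112 − 18/2 + 1 = 1104.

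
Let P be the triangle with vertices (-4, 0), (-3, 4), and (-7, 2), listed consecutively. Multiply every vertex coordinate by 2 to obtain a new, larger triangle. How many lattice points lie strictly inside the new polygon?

By the shoelace formula, twice the signed area is |[(-4)·4 − (-3)·0] + [(-3)·2 − (-7)·4] + [(-7)·0 − (-4)·2]| = 14, so the area is 7.
Along each edge there are gcd(|Δx|,|Δy|)+1 lattice points, so counting each shared vertex once the boundary has gcd(1,4) + gcd(4,2) + gcd(3,2) = 1+2+1 = 4.
Scaling by 2 multiplies the area by 2² = 4 (so the new area is 28) and multiplies the boundary lattice-point count by 2, giving 8.
By Pick's theorem, the interior count of the dilated polygon is 28 − 8/2 + 1 = 25.

25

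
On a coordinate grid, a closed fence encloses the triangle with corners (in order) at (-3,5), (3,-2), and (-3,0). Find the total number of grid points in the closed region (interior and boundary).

20

Using the shoelace formula, 2A = |((-3)·(-2) − 3·5) + (3·0 − (-3)·(-2)) + ((-3)·5 − (-3)·0)| = 30, so the area is 15.
Summing gcd(|Δx|,|Δy|) over the edges gives the boundary count: gcd(6,7) + gcd(6,2) + gcd(0,5) = 1+2+5 = 8.
Pick's theorem gives I = A − B/2 + 1 = 15 − 8/2 + 1 = 12, so the closed region contains I + B = 12 + 8 = 20 lattice points.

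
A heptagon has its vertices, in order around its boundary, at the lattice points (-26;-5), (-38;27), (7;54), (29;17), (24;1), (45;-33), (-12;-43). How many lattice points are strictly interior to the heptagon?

4584

By the shoelace formula, twice the signed area is |((-26)·27 − (-38)·(-5)) + ((-38)·54 − 7·27) + (7·17 − 29·54) + (29·1 − 24·17) + (24·(-33) − 45·1) + (45·(-43) − (-12)·(-33)) + ((-12)·(-5) − (-26)·(-43))| = 9185, so the area is 9185/2.
The number of boundary lattice points is Σ gcd(|Δx|,|Δy|) = gcd(12,32) + gcd(45,27) + gcd(22,37) + gcd(5,16) + gcd(21,34) + gcd(57,10) + gcd(14,38) = 4+9+1+1+1+1+2 = 19.
By Pick's theorem A = I + B/2 − 1, so I = 9185/2 − 19/2 + 1 = 4584.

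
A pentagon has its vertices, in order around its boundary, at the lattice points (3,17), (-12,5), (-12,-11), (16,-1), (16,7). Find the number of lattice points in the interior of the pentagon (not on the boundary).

By the shoelace formula, twice the signed area is |[3·5 − (-12)·17] + [(-12)·(-11) − (-12)·5] + [(-12)·(-1) − 16·(-11)] + [16·7 − 16·(-1)] + [16·17 − 3·7]| = 978, so the area is 489.
Along each edge there are gcd(|Δx|,|Δy|)+1 lattice points, so counting each shared vertex once the boundary has gcd(15,12) + gcd(0,16) + gcd(28,10) + gcd(0,8) + gcd(13,10) = 3+16+2+8+1 = 30.
By Pick's theorem A = I + B/2 − 1, so I = 489 − 30/2 + 1 = 475.

475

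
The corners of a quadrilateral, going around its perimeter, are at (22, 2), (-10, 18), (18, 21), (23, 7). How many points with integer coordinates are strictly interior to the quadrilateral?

283

Using the shoelace formula, 2A = |[22·18 − (-10)·2] + [(-10)·21 − 18·18] + [18·7 − 23·21] + [23·2 − 22·7]| = 583, so the area is 291.5.
Along each edge there are gcd(|Δx|,|Δy|)+1 lattice points, so counting each shared vertex once the boundary has gcd(32,16) + gcd(28,3) + gcd(5,14) + gcd(1,5) = 16+1+1+1 = 19.
Pick's theorem gives I = A − B/2 + 1 = 291.5 − 19/2 + 1 = 283.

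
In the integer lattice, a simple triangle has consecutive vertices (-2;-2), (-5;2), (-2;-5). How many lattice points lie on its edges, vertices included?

5

Summing gcd(|Δx|,|Δy|) over the edges gives the boundary count: gcd(3,4) + gcd(3,7) + gcd(0,3) = 1+1+3 = 5.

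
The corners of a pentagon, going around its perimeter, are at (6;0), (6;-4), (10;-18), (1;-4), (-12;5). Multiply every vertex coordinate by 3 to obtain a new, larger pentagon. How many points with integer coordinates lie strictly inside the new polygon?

829

Using the shoelace formula, 2A = |[6·(-4) − 6·0] + [6·(-18) − 10·(-4)] + [10·(-4) − 1·(-18)] + [1·5 − (-12)·(-4)] + [(-12)·0 − 6·5]| = 187, so the area is 93.5.
Along each edge there are gcd(|Δx|,|Δy|)+1 lattice points, so counting each shared vertex once the boundary has gcd(0,4) + gcd(4,14) + gcd(9,14) + gcd(13,9) + gcd(18,5) = 4+2+1+1+1 = 9.
Scaling by 3 multiplies the area by 3² = 9 (so the new area is 841.5) and multiplies the boundary lattice-point count by 3, giving 27.
By Pick's theorem, the interior count of the dilated polygon is 841.5 − 27/2 + 1 = 829.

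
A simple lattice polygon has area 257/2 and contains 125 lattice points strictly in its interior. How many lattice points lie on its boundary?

Pick's theorem gives A = I + B/2 − 1, so B = 2(A − I + 1) = 2(257/2 − 125 + 1) = 9.

9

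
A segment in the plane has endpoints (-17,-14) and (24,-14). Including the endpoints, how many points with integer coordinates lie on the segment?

The number of lattice points on a segment between lattice points is gcd(|Δx|,|Δy|) + 1 = gcd(41,0) + 1 = 41 + 1 = 42.

42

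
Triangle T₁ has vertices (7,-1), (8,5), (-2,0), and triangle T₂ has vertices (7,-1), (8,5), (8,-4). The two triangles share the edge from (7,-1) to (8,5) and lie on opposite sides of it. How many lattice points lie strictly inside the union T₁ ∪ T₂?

The union is the simple quadrilateral with vertices (7,-1), (-2,0), (8,5), (8,-4) in order.
Using the shoelace formula, 2A = |[7·0 − (-2)·(-1)] + [(-2)·5 − 8·0] + [8·(-4) − 8·5] + [8·(-1) − 7·(-4)]| = 64, so the area is 32.
The number of boundary lattice points is Σ gcd(|Δx|,|Δy|) = gcd(9,1) + gcd(10,5) + gcd(0,9) + gcd(1,3) = 1+5+9+1 = 16.
By Pick's theorem I = A − B/2 + 1 = 32 − 16/2 + 1 = 25.

25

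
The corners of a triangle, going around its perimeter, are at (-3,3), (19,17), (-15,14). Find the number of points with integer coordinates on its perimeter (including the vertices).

4

Along each edge there are gcd(|Δx|,|Δy|)+1 lattice points, so counting each shared vertex once the boundary has gcd(22,14) + gcd(34,3) + gcd(12,11) = 2+1+1 = 4.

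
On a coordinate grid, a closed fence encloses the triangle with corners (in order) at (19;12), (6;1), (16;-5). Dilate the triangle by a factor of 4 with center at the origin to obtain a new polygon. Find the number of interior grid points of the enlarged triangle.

By the shoelace formula, twice the signed area is |[19·1 − 6·12] + [6·(-5) − 16·1] + [16·12 − 19·(-5)]| = 188, so the area is 94.
Summing gcd(|Δx|,|Δy|) over the edges gives the boundary count: gcd(13,11) + gcd(10,6) + gcd(3,17) = 1+2+1 = 4.
Scaling by 4 multiplies the area by 4² = 16 (so the new area is 1504) and multiplies the boundary lattice-point count by 4, giving 16.
By Pick's theorem, the interior count of the dilated polygon is 1504 − 16/2 + 1 = 1497.

1497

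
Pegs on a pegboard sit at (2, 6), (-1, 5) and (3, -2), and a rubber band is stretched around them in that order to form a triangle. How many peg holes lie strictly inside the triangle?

Using the shoelace formula, 2A = |(2·5 − (-1)·6) + ((-1)·(-2) − 3·5) + (3·6 − 2·(-2))| = 25, so the area is 12.5.
The number of boundary lattice points is Σ gcd(|Δx|,|Δy|) = gcd(3,1) + gcd(4,7) + gcd(1,8) = 1+1+1 = 3.
Pick's theorem gives I = A − B/2 + 1 = 12.5 − 3/2 + 1 = 12.

12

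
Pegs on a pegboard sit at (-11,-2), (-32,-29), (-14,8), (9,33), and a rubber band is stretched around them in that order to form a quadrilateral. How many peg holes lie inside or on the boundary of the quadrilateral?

304

By the shoelace formula, twice the signed area is |[(-11)·(-29) − (-32)·(-2)] + [(-32)·8 − (-14)·(-29)] + [(-14)·33 − 9·8] + [9·(-2) − (-11)·33]| = 596, so the area is 298.
The number of boundary lattice points is Σ gcd(|Δx|,|Δy|) = gcd(21,27) + gcd(18,37) + gcd(23,25) + gcd(20,35) = 3+1+1+5 = 10.
Pick's theorem gives I = A − B/2 + 1 = 298 − 10/2 + 1 = 294, so the closed region contains I + B = 294 + 10 = 304 lattice points.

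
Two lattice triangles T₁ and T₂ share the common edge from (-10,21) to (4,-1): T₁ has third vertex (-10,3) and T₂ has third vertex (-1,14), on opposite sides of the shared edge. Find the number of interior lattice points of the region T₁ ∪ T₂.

164

The union is the simple quadrilateral with vertices (-10,21), (-10,3), (4,-1), (-1,14) in order.
By the shoelace formula, twice the signed area is |((-10)·3 − (-10)·21) + ((-10)·(-1) − 4·3) + (4·14 − (-1)·(-1)) + ((-1)·21 − (-10)·14)| = 352, so the area is 176.
Along each edge there are gcd(|Δx|,|Δy|)+1 lattice points, so counting each shared vertex once the boundary has gcd(0,18) + gcd(14,4) + gcd(5,15) + gcd(9,7) = 18+2+5+1 = 26.
By Pick's theorem I = A − B/2 + 1 = 176 − 26/2 + 1 = 164.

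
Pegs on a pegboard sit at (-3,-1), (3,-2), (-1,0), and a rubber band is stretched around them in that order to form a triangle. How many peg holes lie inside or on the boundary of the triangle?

Using the shoelace formula, 2A = |[(-3)·(-2) − 3·(-1)] + [3·0 − (-1)·(-2)] + [(-1)·(-1) − (-3)·0]| = 8, so the area is 4.
Summing gcd(|Δx|,|Δy|) over the edges gives the boundary count: gcd(6,1) + gcd(4,2) + gcd(2,1) = 1+2+1 = 4.
Pick's theorem gives I = A − B/2 + 1 = 4 − 4/2 + 1 = 3, so the closed region contains I + B = 3 + 4 = 7 lattice points.

7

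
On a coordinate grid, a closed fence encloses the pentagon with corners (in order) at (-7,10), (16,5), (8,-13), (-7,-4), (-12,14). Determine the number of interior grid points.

364

The shoelace formula gives twice the area as |[(-7)·5 − 16·10] + [16·(-13) − 8·5] + [8·(-4) − (-7)·(-13)] + [(-7)·14 − (-12)·(-4)] + [(-12)·10 − (-7)·14]| = 734, so the area is 367.
Along each edge there are gcd(|Δx|,|Δy|)+1 lattice points, so counting each shared vertex once the boundary has gcd(23,5) + gcd(8,18) + gcd(15,9) + gcd(5,18) + gcd(5,4) = 1+2+3+1+1 = 8.
By Pick's theorem A = I + B/2 − 1, so I = 367 − 8/2 + 1 = 364.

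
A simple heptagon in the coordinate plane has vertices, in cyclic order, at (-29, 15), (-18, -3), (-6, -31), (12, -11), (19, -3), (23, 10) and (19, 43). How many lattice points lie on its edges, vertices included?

Summing gcd(|Δx|,|Δy|) over the edges gives the boundary count: gcd(11,18) + gcd(12,28) + gcd(18,20) + gcd(7,8) + gcd(4,13) + gcd(4,33) + gcd(48,28) = 1+4+2+1+1+1+4 = 14.

14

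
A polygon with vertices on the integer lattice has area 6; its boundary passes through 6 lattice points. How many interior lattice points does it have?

4

From Pick's theorem, I = A − B/2 + 1 = 6 − 6/2 + 1 = 4.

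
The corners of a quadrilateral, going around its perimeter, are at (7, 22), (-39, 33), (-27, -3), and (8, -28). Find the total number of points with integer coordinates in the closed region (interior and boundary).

1635

By the shoelace formula, twice the signed area is |(7·33 − (-39)·22) + ((-39)·(-3) − (-27)·33) + ((-27)·(-28) − 8·(-3)) + (8·22 − 7·(-28))| = 3249, so the area is 3249/2.
Along each edge there are gcd(|Δx|,|Δy|)+1 lattice points, so counting each shared vertex once the boundary has gcd(46,11) + gcd(12,36) + gcd(35,25) + gcd(1,50) = 1+12+5+1 = 19.
Pick's theorem gives I = A − B/2 + 1 = 3249/2 − 19/2 + 1 = 1616, so the closed region contains I + B = 1616 + 19 = 1635 lattice points.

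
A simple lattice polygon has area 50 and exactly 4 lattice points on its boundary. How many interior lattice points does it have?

From Pick's theorem, I = A − B/2 + 1 = 50 − 4/2 + 1 = 49.

49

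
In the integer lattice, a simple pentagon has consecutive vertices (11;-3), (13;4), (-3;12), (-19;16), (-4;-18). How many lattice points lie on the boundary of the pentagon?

29

Along each edge there are gcd(|Δx|,|Δy|)+1 lattice points, so counting each shared vertex once the boundary has gcd(2,7) + gcd(16,8) + gcd(16,4) + gcd(15,34) + gcd(15,15) = 1+8+4+1+15 = 29.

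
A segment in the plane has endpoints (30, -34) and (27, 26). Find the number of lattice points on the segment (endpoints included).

4

The number of lattice points on a segment between lattice points is gcd(|Δx|,|Δy|) + 1 = gcd(3,60) + 1 = 3 + 1 = 4.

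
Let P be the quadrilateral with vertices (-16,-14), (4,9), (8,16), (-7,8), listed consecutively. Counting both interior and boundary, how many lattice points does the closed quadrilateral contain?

156

By the shoelace formula, twice the signed area is |[(-16)·9 − 4·(-14)] + [4·16 − 8·9] + [8·8 − (-7)·16] + [(-7)·(-14) − (-16)·8]| = 306, so the area is 153.
Summing gcd(|Δx|,|Δy|) over the edges gives the boundary count: gcd(20,23) + gcd(4,7) + gcd(15,8) + gcd(9,22) = 1+1+1+1 = 4.
Pick's theorem gives I = A − B/2 + 1 = 153 − 4/2 + 1 = 152, so the closed region contains I + B = 152 + 4 = 156 lattice points.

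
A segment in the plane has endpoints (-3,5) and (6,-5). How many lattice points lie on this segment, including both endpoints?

The number of lattice points on a segment between lattice points is gcd(|Δx|,|Δy|) + 1 = gcd(9,10) + 1 = 1 + 1 = 2.

2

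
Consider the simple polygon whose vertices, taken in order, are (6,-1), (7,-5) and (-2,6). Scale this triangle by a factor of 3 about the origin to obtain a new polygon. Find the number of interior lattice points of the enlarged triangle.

109

By the shoelace formula, twice the signed area is |(6·(-5) − 7·(-1)) + (7·6 − (-2)·(-5)) + ((-2)·(-1) − 6·6)| = 25, so the area is 25/2.
Along each edge there are gcd(|Δx|,|Δy|)+1 lattice points, so counting each shared vertex once the boundary has gcd(1,4) + gcd(9,11) + gcd(8,7) = 1+1+1 = 3.
Scaling by 3 multiplies the area by 3² = 9 (so the new area is 112.5) and multiplies the boundary lattice-point count by 3, giving 9.
By Pick's theorem, the interior count of the dilated polygon is 112.5 − 9/2 + 1 = 109.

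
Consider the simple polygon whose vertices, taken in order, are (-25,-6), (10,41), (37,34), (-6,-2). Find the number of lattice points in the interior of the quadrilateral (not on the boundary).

The shoelace formula gives twice the area as |((-25)·41 − 10·(-6)) + (10·34 − 37·41) + (37·(-2) − (-6)·34) + ((-6)·(-6) − (-25)·(-2))| = 2026, so the area is 1013.
Along each edge there are gcd(|Δx|,|Δy|)+1 lattice points, so counting each shared vertex once the boundary has gcd(35,47) + gcd(27,7) + gcd(43,36) + gcd(19,4) = 1+1+1+1 = 4.
By Pick's theorem A = I + B/2 − 1, so I = 1013 − 4/2 + 1 = 1012.

1012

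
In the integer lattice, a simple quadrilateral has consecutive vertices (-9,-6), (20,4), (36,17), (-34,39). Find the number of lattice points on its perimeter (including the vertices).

9

The number of boundary lattice points is Σ gcd(|Δx|,|Δy|) = gcd(29,10) + gcd(16,13) + gcd(70,22) + gcd(25,45) = 1+1+2+5 = 9.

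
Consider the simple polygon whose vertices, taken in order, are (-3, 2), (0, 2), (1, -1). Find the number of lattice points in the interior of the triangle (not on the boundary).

Using the shoelace formula, 2A = |((-3)·2 − 0·2) + (0·(-1) − 1·2) + (1·2 − (-3)·(-1))| = 9, so the area is 4.5.
The number of boundary lattice points is Σ gcd(|Δx|,|Δy|) = gcd(3,0) + gcd(1,3) + gcd(4,3) = 3+1+1 = 5.
By Pick's theorem A = I + B/2 − 1, so I = 4.5 − 5/2 + 1 = 3.

3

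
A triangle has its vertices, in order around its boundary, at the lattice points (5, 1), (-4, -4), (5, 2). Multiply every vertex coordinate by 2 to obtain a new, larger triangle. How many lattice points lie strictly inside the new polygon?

The shoelace formula gives twice the area as |(5·(-4) − (-4)·1) + ((-4)·2 − 5·(-4)) + (5·1 − 5·2)| = 9, so the area is 9/2.
Summing gcd(|Δx|,|Δy|) over the edges gives the boundary count: gcd(9,5) + gcd(9,6) + gcd(0,1) = 1+3+1 = 5.
Scaling by 2 multiplies the area by 2² = 4 (so the new area is 18) and multiplies the boundary lattice-point count by 2, giving 10.
By Pick's theorem, the interior count of the dilated polygon is 18 − 10/2 + 1 = 14.

14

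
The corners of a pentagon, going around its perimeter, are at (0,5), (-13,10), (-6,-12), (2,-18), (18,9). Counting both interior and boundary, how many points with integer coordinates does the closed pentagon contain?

The shoelace formula gives twice the area as |(0·10 − (-13)·5) + ((-13)·(-12) − (-6)·10) + ((-6)·(-18) − 2·(-12)) + (2·9 − 18·(-18)) + (18·5 − 0·9)| = 845, so the area is 422.5.
Summing gcd(|Δx|,|Δy|) over the edges gives the boundary count: gcd(13,5) + gcd(7,22) + gcd(8,6) + gcd(16,27) + gcd(18,4) = 1+1+2+1+2 = 7.
Pick's theorem gives I = A − B/2 + 1 = 422.5 − 7/2 + 1 = 420, so the closed region contains I + B = 420 + 7 = 427 lattice points.

427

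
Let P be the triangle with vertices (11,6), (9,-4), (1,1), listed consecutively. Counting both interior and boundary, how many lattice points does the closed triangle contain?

50

By the shoelace formula, twice the signed area is |[11·(-4) − 9·6] + [9·1 − 1·(-4)] + [1·6 − 11·1]| = 90, so the area is 45.
Along each edge there are gcd(|Δx|,|Δy|)+1 lattice points, so counting each shared vertex once the boundary has gcd(2,10) + gcd(8,5) + gcd(10,5) = 2+1+5 = 8.
Pick's theorem gives I = A − B/2 + 1 = 45 − 8/2 + 1 = 42, so the closed region contains I + B = 42 + 8 = 50 lattice points.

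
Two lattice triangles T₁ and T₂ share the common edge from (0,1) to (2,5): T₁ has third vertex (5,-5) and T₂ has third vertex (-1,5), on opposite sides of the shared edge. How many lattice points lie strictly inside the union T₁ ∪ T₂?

The union is the simple quadrilateral with vertices (0,1), (5,-5), (2,5), (-1,5) in order.
The shoelace formula gives twice the area as |(0·(-5) − 5·1) + (5·5 − 2·(-5)) + (2·5 − (-1)·5) + ((-1)·1 − 0·5)| = 44, so the area is 22.
Summing gcd(|Δx|,|Δy|) over the edges gives the boundary count: gcd(5,6) + gcd(3,10) + gcd(3,0) + gcd(1,4) = 1+1+3+1 = 6.
By Pick's theorem I = A − B/2 + 1 = 22 − 6/2 + 1 = 20.

20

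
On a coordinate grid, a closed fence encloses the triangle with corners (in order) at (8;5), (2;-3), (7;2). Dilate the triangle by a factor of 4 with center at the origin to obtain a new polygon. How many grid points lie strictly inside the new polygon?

65

Using the shoelace formula, 2A = |(8·(-3) − 2·5) + (2·2 − 7·(-3)) + (7·5 − 8·2)| = 10, so the area is 5.
Summing gcd(|Δx|,|Δy|) over the edges gives the boundary count: gcd(6,8) + gcd(5,5) + gcd(1,3) = 2+5+1 = 8.
Scaling by 4 multiplies the area by 4² = 16 (so the new area is 80) and multiplies the boundary lattice-point count by 4, giving 32.
By Pick's theorem, the interior count of the dilated polygon is 80 − 32/2 + 1 = 65.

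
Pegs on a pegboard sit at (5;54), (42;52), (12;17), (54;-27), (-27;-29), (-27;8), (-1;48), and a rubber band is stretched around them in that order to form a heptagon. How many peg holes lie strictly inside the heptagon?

3992

The shoelace formula gives twice the area as |(5·52 − 42·54) + (42·17 − 12·52) + (12·(-27) − 54·17) + (54·(-29) − (-27)·(-27)) + ((-27)·8 − (-27)·(-29)) + ((-27)·48 − (-1)·8) + ((-1)·54 − 5·48)| = 8036, so the area is 4018.
Summing gcd(|Δx|,|Δy|) over the edges gives the boundary count: gcd(37,2) + gcd(30,35) + gcd(42,44) + gcd(81,2) + gcd(0,37) + gcd(26,40) + gcd(6,6) = 1+5+2+1+37+2+6 = 54.
Pick's theorem gives I = A − B/2 + 1 = 4018 − 54/2 + 1 = 3992.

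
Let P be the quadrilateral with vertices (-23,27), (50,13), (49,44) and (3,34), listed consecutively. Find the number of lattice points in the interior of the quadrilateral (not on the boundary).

1154

The shoelace formula gives twice the area as |((-23)·13 − 50·27) + (50·44 − 49·13) + (49·34 − 3·44) + (3·27 − (-23)·34)| = 2311, so the area is 1155.5.
The number of boundary lattice points is Σ gcd(|Δx|,|Δy|) = gcd(73,14) + gcd(1,31) + gcd(46,10) + gcd(26,7) = 1+1+2+1 = 5.
Pick's theorem gives I = A − B/2 + 1 = 1155.5 − 5/2 + 1 = 1154.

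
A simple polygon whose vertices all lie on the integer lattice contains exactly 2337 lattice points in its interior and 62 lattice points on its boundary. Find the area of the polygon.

Pick's theorem states A = I + B/2 − 1, so A = 2337 + 62/2 − 1 = 2367.

2367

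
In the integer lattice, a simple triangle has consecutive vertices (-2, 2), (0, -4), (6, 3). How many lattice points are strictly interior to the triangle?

The shoelace formula gives twice the area as |((-2)·(-4) − 0·2) + (0·3 − 6·(-4)) + (6·2 − (-2)·3)| = 50, so the area is 25.
Along each edge there are gcd(|Δx|,|Δy|)+1 lattice points, so counting each shared vertex once the boundary has gcd(2,6) + gcd(6,7) + gcd(8,1) = 2+1+1 = 4.
Pick's theorem gives I = A − B/2 + 1 = 25 − 4/2 + 1 = 24.

24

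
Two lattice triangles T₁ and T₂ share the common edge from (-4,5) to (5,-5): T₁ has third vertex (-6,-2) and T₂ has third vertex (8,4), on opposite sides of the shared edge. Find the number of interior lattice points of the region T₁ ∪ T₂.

The union is the simple quadrilateral with vertices (-4,5), (-6,-2), (5,-5), (8,4) in order.
By the shoelace formula, twice the signed area is |[(-4)·(-2) − (-6)·5] + [(-6)·(-5) − 5·(-2)] + [5·4 − 8·(-5)] + [8·5 − (-4)·4]| = 194, so the area is 97.
Along each edge there are gcd(|Δx|,|Δy|)+1 lattice points, so counting each shared vertex once the boundary has gcd(2,7) + gcd(11,3) + gcd(3,9) + gcd(12,1) = 1+1+3+1 = 6.
By Pick's theorem I = A − B/2 + 1 = 97 − 6/2 + 1 = 95.

95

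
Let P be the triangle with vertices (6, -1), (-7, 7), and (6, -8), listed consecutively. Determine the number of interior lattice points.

42

Using the shoelace formula, 2A = |[6·7 − (-7)·(-1)] + [(-7)·(-8) − 6·7] + [6·(-1) − 6·(-8)]| = 91, so the area is 45.5.
Along each edge there are gcd(|Δx|,|Δy|)+1 lattice points, so counting each shared vertex once the boundary has gcd(13,8) + gcd(13,15) + gcd(0,7) = 1+1+7 = 9.
By Pick's theorem A = I + B/2 − 1, so I = 45.5 − 9/2 + 1 = 42.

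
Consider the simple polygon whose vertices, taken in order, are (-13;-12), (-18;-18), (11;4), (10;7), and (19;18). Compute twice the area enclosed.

234

Using the shoelace formula, 2A = |((-13)·(-18) − (-18)·(-12)) + ((-18)·4 − 11·(-18)) + (11·7 − 10·4) + (10·18 − 19·7) + (19·(-12) − (-13)·18)| = 234, so the area is 117.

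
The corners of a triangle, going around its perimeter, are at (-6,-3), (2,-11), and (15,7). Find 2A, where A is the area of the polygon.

248

Using the shoelace formula, 2A = |[(-6)·(-11) − 2·(-3)] + [2·7 − 15·(-11)] + [15·(-3) − (-6)·7]| = 248, so the area is 124.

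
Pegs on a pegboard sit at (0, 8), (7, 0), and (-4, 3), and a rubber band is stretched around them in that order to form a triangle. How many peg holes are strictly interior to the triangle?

33

Using the shoelace formula, 2A = |(0·0 − 7·8) + (7·3 − (-4)·0) + ((-4)·8 − 0·3)| = 67, so the area is 67/2.
The number of boundary lattice points is Σ gcd(|Δx|,|Δy|) = gcd(7,8) + gcd(11,3) + gcd(4,5) = 1+1+1 = 3.
Pick's theorem gives I = A − B/2 + 1 = 67/2 − 3/2 + 1 = 33.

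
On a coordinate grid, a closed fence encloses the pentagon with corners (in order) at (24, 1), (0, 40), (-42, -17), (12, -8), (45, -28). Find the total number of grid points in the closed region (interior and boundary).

1970

By the shoelace formula, twice the signed area is |[24·40 − 0·1] + [0·(-17) − (-42)·40] + [(-42)·(-8) − 12·(-17)] + [12·(-28) − 45·(-8)] + [45·1 − 24·(-28)]| = 3921, so the area is 1960.5.
Summing gcd(|Δx|,|Δy|) over the edges gives the boundary count: gcd(24,39) + gcd(42,57) + gcd(54,9) + gcd(33,20) + gcd(21,29) = 3+3+9+1+1 = 17.
Pick's theorem gives I = A − B/2 + 1 = 1960.5 − 17/2 + 1 = 1953, so the closed region contains I + B = 1953 + 17 = 1970 lattice points.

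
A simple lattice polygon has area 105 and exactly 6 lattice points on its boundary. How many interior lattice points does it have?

103

Pick's theorem A = I + B/2 − 1 rearranges to I = A − B/2 + 1 = 105 − 6/2 + 1 = 103.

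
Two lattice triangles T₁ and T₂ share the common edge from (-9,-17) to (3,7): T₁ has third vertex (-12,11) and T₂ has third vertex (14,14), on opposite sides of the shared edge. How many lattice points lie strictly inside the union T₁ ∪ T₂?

293

The union is the simple quadrilateral with vertices (-9,-17), (-12,11), (3,7), (14,14) in order.
The shoelace formula gives twice the area as |((-9)·11 − (-12)·(-17)) + ((-12)·7 − 3·11) + (3·14 − 14·7) + (14·(-17) − (-9)·14)| = 588, so the area is 294.
Along each edge there are gcd(|Δx|,|Δy|)+1 lattice points, so counting each shared vertex once the boundary has gcd(3,28) + gcd(15,4) + gcd(11,7) + gcd(23,31) = 1+1+1+1 = 4.
By Pick's theorem I = A − B/2 + 1 = 294 − 4/2 + 1 = 293.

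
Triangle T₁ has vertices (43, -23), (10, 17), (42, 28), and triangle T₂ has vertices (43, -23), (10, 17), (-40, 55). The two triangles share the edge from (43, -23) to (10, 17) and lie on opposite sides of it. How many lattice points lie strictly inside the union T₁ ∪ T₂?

1193

The union is the simple quadrilateral with vertices (43, -23), (42, 28), (10, 17), (-40, 55) in order.
Using the shoelace formula, 2A = |[43·28 − 42·(-23)] + [42·17 − 10·28] + [10·55 − (-40)·17] + [(-40)·(-23) − 43·55]| = 2389, so the area is 1194.5.
Along each edge there are gcd(|Δx|,|Δy|)+1 lattice points, so counting each shared vertex once the boundary has gcd(1,51) + gcd(32,11) + gcd(50,38) + gcd(83,78) = 1+1+2+1 = 5.
By Pick's theorem I = A − B/2 + 1 = 1194.5 − 5/2 + 1 = 1193.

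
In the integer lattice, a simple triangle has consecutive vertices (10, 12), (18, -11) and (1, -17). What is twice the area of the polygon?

Using the shoelace formula, 2A = |[10·(-11) − 18·12] + [18·(-17) − 1·(-11)] + [1·12 − 10·(-17)]| = 439, so the area is 439/2.

439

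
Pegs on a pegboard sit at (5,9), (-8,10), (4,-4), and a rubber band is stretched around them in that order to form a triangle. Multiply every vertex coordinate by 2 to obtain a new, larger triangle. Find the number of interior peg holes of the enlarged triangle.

337

Using the shoelace formula, 2A = |(5·10 − (-8)·9) + ((-8)·(-4) − 4·10) + (4·9 − 5·(-4))| = 170, so the area is 85.
Summing gcd(|Δx|,|Δy|) over the edges gives the boundary count: gcd(13,1) + gcd(12,14) + gcd(1,13) = 1+2+1 = 4.
Scaling by 2 multiplies the area by 2² = 4 (so the new area is 340) and multiplies the boundary lattice-point count by 2, giving 8.
By Pick's theorem, the interior count of the dilated polygon is 340 − 8/2 + 1 = 337.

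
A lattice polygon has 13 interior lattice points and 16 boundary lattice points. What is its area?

By Pick's theorem, A = I + B/2 − 1 = 13 + 16/2 − 1 = 20.

20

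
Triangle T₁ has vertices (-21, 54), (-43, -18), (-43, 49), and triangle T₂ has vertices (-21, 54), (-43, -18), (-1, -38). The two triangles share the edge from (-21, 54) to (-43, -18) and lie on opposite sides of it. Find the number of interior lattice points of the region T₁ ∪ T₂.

2433

The union is the simple quadrilateral with vertices (-21, 54), (-43, 49), (-43, -18), (-1, -38) in order.
The shoelace formula gives twice the area as |[(-21)·49 − (-43)·54] + [(-43)·(-18) − (-43)·49] + [(-43)·(-38) − (-1)·(-18)] + [(-1)·54 − (-21)·(-38)]| = 4938, so the area is 2469.
The number of boundary lattice points is Σ gcd(|Δx|,|Δy|) = gcd(22,5) + gcd(0,67) + gcd(42,20) + gcd(20,92) = 1+67+2+4 = 74.
By Pick's theorem I = A − B/2 + 1 = 2469 − 74/2 + 1 = 2433.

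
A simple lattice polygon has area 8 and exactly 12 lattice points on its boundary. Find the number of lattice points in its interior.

From Pick's theorem, I = A − B/2 + 1 = 8 − 12/2 + 1 = 3.

3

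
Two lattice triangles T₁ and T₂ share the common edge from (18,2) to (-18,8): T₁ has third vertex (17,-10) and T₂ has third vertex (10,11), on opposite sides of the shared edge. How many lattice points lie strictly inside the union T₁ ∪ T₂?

356

The union is the simple quadrilateral with vertices (18,2), (17,-10), (-18,8), (10,11) in order.
The shoelace formula gives twice the area as |(18·(-10) − 17·2) + (17·8 − (-18)·(-10)) + ((-18)·11 − 10·8) + (10·2 − 18·11)| = 714, so the area is 357.
The number of boundary lattice points is Σ gcd(|Δx|,|Δy|) = gcd(1,12) + gcd(35,18) + gcd(28,3) + gcd(8,9) = 1+1+1+1 = 4.
By Pick's theorem I = A − B/2 + 1 = 357 − 4/2 + 1 = 356.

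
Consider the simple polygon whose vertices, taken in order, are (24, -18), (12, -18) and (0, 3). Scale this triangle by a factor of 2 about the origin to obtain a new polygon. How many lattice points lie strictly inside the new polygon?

Using the shoelace formula, 2A = |(24·(-18) − 12·(-18)) + (12·3 − 0·(-18)) + (0·(-18) − 24·3)| = 252, so the area is 126.
Along each edge there are gcd(|Δx|,|Δy|)+1 lattice points, so counting each shared vertex once the boundary has gcd(12,0) + gcd(12,21) + gcd(24,21) = 12+3+3 = 18.
Scaling by 2 multiplies the area by 2² = 4 (so the new area is 504) and multiplies the boundary lattice-point count by 2, giving 36.
By Pick's theorem, the interior count of the dilated polygon is 504 − 36/2 + 1 = 487.

487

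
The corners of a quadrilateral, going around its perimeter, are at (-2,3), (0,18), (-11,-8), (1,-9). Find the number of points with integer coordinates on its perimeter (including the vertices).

6

The number of boundary lattice points is Σ gcd(|Δx|,|Δy|) = gcd(2,15) + gcd(11,26) + gcd(12,1) + gcd(3,12) = 1+1+1+3 = 6.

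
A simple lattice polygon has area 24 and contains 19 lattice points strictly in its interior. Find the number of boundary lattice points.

12

Pick's theorem gives A = I + B/2 − 1, so B = 2(A − I + 1) = 2(24 − 19 + 1) = 12.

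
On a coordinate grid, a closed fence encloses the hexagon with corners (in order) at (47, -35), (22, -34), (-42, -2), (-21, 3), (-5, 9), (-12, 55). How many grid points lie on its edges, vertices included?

Summing gcd(|Δx|,|Δy|) over the edges gives the boundary count: gcd(25,1) + gcd(64,32) + gcd(21,5) + gcd(16,6) + gcd(7,46) + gcd(59,90) = 1+32+1+2+1+1 = 38.

38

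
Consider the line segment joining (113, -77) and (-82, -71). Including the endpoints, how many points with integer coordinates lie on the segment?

The number of lattice points on a segment between lattice points is gcd(|Δx|,|Δy|) + 1 = gcd(195,6) + 1 = 3 + 1 = 4.

4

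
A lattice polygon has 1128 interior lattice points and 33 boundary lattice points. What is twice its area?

2287

Pick's theorem states A = I + B/2 − 1, so A = 1128 + 33/2 − 1 = 2287/2.
Hence 2A = 2287.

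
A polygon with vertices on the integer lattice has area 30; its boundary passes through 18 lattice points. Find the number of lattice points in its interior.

22

Pick's theorem A = I + B/2 − 1 rearranges to I = A − B/2 + 1 = 30 − 18/2 + 1 = 22.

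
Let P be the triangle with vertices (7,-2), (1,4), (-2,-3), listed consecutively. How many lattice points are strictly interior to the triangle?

27

By the shoelace formula, twice the signed area is |(7·4 − 1·(-2)) + (1·(-3) − (-2)·4) + ((-2)·(-2) − 7·(-3))| = 60, so the area is 30.
Along each edge there are gcd(|Δx|,|Δy|)+1 lattice points, so counting each shared vertex once the boundary has gcd(6,6) + gcd(3,7) + gcd(9,1) = 6+1+1 = 8.
Pick's theorem gives I = A − B/2 + 1 = 30 − 8/2 + 1 = 27.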